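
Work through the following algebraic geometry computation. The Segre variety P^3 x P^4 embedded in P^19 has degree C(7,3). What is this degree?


The degree of the Segre variety P^3 x P^4 is C(m+n, m).
= C(7, 3)
= 35

35


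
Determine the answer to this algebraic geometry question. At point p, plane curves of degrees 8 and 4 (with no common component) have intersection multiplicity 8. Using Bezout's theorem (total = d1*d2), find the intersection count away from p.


By Bezout's theorem, the total intersection number is d1 * d2.
Total = 8 * 4 = 32
Intersection multiplicity at p = 8
Remaining intersections = 32 - 8 = 24

24


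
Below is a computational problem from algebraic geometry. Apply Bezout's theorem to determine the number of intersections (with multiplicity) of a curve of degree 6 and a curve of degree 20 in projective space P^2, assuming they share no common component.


Bezout's theorem states the intersection count equals the product of degrees.
Intersection count = 6 * 20 = 120

120


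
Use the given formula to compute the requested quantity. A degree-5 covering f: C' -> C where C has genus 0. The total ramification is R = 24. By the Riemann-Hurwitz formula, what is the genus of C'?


Riemann-Hurwitz formula: 2g' - 2 = d(2g - 2) + R
Given: d = 5, g = 0, R = 24
2g' - 2 = 5*(2*0 - 2) + 24
2g' - 2 = 5*(-2) + 24
2g' - 2 = -10 + 24 = 14
2g' = 16
g' = 8

8


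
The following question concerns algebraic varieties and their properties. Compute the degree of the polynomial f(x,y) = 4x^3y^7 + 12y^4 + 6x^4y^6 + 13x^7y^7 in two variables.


Examine each term for its total degree (sum of exponents).
  Term '4x^3y^7' has total degree 3+7 = 10.
  Term '12y^4' has total degree 0+4 = 4.
  Term '6x^4y^6' has total degree 4+6 = 10.
  Term '13x^7y^7' has total degree 7+7 = 14.
The maximum total degree among all terms is 14.

14


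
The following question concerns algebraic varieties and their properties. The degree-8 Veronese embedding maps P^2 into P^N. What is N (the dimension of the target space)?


The Veronese embedding v_d: P^n -> P^N maps each point to all
degree-d monomials in n+1 homogeneous coordinates.
N = C(n+d, d) - 1
N = C(2+8, 8) - 1
N = C(10, 8) - 1
C(10, 8) = 45
N = 45 - 1 = 44

44


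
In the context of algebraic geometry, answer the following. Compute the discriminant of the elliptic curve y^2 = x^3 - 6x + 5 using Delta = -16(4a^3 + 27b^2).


Compute each component:
4a^3 = 4*(-6)^3 = 4*(-216) = -864
27b^2 = 27*5^2 = 27*25 = 675
4a^3 + 27b^2 = -864 + 675 = -189
Delta = -16*(-189) = 3024

3024


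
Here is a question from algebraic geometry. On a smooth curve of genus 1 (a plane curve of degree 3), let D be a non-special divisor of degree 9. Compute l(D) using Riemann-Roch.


First, compute the genus of a smooth plane curve of degree 3:
g = (d-1)(d-2)/2 = (3-1)(3-2)/2 = 1
For a non-special divisor D (i.e., h^1(D) = 0), Riemann-Roch gives:
l(D) = deg(D) - g + 1
Since deg(D) = 9 >= 2g - 1 = 1, D is non-special.
l(D) = 9 - 1 + 1 = 9

9


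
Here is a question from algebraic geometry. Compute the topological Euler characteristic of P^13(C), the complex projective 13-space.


The complex projective space P^13 has one cell in each even real dimension 0, 2, ..., 26.
The cohomology groups are H^{2k}(P^13) = Z for k = 0,...,13, and 0 otherwise.
Euler characteristic = sum of Betti numbers = 1 per even-dimensional cohomology group.
chi(P^13) = 13 + 1 = 14

14


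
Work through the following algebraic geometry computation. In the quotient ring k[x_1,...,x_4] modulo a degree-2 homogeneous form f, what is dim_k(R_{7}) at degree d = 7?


For R = k[x_1,...,x_n]/(f) with f homogeneous of degree e:
The Hilbert series is (1 - t^e)/(1 - t)^n.
So h(d) = C(d+n-1, n-1) - C(d-e+n-1, n-1) for d >= e.
With n=4, e=2, d=7:
C(7+4-1, 4-1) = C(10, 3) = 120
C(7-2+4-1, 4-1) = C(8, 3) = 56
h(7) = 120 - 56 = 64

64


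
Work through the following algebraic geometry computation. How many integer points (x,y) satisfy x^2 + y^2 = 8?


Systematically check integer values of x where x^2 <= 8.
For each valid x, check if 8 - x^2 is a perfect square.
x=2: 8 - 4 = 4, sqrt = 2 (valid)
Total integer solutions found: 4

4


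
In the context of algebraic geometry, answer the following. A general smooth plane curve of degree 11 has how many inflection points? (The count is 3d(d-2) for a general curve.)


For a general smooth plane curve C of degree d, the inflection points are
the intersection of C with its Hessian curve, which has degree 3(d-2).
By Bezout, the total intersection number is d * 3(d-2) = 11 * 27 = 297.
For a general curve every flex is ordinary, so each contributes
multiplicity 1 to C·Hess(C), and the number of distinct inflection
points is 3d(d-2).
Inflection points = 3*11*(11-2) = 3*11*9 = 297

297


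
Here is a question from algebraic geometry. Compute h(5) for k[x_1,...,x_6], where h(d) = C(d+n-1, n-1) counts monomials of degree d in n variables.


The Hilbert function for the polynomial ring in 6 variables is:
h(d) = C(d+n-1, n-1)
h(5) = C(5+6-1, 6-1) = C(10, 5)
= 10! / (5! * 5!)
= 252

252


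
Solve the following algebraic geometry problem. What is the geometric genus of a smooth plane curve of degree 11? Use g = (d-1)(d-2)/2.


Using the genus formula for smooth plane curves:
g = (d-1)(d-2)/2
g = (11-1)(11-2)/2
g = 10*9/2
g = 90/2 = 45

45


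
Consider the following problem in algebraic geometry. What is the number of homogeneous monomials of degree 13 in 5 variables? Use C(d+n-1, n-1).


The number of degree-13 monomials in 5 variables is C(d+n-1, n-1).
= C(13+5-1, 5-1) = C(17, 4)
= 2380

2380


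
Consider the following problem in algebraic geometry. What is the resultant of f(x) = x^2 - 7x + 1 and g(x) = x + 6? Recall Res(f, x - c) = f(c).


For Res(f, x - c), we evaluate f at x = c.
f(-6) = (-6)^2 - 7*(-6) + 1
= 36 + 42 + 1
= 78 + 1 = 79
Res(f, g) = 79

79


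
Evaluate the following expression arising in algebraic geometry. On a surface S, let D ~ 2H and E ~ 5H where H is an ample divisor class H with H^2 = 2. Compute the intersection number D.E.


Using bilinearity of the intersection pairing on a surface S:
(aH).(bH) = ab * (H.H)
We have H^2 = 2.
D.E = (2H).(5H) = 2*5*2
= 10*2
= 20

20


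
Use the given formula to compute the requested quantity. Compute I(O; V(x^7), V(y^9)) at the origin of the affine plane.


The intersection multiplicity of V(x^a) and V(y^b) at the origin is:
I(O; V(x^7), V(y^9)) = dim_k(k[x,y]/(x^7, y^9))
A basis for k[x,y]/(x^7, y^9) is the set of monomials x^i * y^j
where 0 <= i < 7 and 0 <= j < 9.
The number of such monomials is 7 * 9 = 63

63


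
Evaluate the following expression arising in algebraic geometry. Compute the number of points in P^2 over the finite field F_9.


P^2(F_9) has (q^(n+1) - 1)/(q - 1) points.
= 9^2 + 9^1 + 9^0
= 81 + 9 + 1
= 91

91


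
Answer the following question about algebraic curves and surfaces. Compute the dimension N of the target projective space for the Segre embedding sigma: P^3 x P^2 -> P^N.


The Segre embedding maps P^m x P^n into P^N via
all products of coordinates from each factor.
N = (m+1)(n+1) - 1
N = (3+1)(2+1) - 1
N = 4*3 - 1
N = 12 - 1 = 11

11


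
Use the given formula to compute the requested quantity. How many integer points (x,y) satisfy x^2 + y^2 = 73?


Systematically check integer values of x where x^2 <= 73.
For each valid x, check if 73 - x^2 is a perfect square.
x=3: 73 - 9 = 64, sqrt = 8 (valid)
x=8: 73 - 64 = 9, sqrt = 3 (valid)
Total integer solutions found: 8

8


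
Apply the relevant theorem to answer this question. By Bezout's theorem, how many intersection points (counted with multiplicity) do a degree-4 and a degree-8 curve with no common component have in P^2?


Bezout's theorem states the intersection count equals the product of degrees.
Intersection count = 4 * 8 = 32

32


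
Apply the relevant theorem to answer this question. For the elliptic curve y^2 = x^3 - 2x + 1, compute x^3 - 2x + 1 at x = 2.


Compute x^3 - 2x + 1 at x = 2:
x^3 = 2^3 = 8
(-2)*x = (-2)*2 = -4
Sum: 8 - 4 + 1 = 5

5


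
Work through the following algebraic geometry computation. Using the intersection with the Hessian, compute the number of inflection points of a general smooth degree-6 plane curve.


For a general smooth plane curve C of degree d, the inflection points are
the intersection of C with its Hessian curve, which has degree 3(d-2).
By Bezout, the total intersection number is d * 3(d-2) = 6 * 12 = 72.
For a general curve every flex is ordinary, so each contributes
multiplicity 1 to C·Hess(C), and the number of distinct inflection
points is 3d(d-2).
Inflection points = 3*6*(6-2) = 3*6*4 = 72

72


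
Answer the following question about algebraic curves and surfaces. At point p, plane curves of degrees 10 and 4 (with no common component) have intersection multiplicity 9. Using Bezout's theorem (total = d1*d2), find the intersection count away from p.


By Bezout's theorem, the total intersection number is d1 * d2.
Total = 10 * 4 = 40
Intersection multiplicity at p = 9
Remaining intersections = 40 - 9 = 31

31


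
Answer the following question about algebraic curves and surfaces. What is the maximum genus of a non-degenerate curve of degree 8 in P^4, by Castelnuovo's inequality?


Castelnuovo's bound: write d - 1 = m(r-1) + epsilon with 0 <= epsilon < r-1.
d - 1 = 8 - 1 = 7
r - 1 = 4 - 1 = 3
7 = 2*3 + 1, so m = 2, epsilon = 1
pi(d, r) = m(m-1)(r-1)/2 + m*epsilon
= 2*1*3/2 + 2*1
= 6/2 + 2
= 3 + 2 = 5

5


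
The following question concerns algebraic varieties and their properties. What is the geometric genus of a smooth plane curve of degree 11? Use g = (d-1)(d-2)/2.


Using the genus formula for smooth plane curves:
g = (d-1)(d-2)/2
g = (11-1)(11-2)/2
g = 10*9/2
g = 90/2 = 45

45


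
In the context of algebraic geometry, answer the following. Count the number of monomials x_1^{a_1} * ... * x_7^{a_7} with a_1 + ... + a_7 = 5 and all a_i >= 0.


The number of degree-5 monomials in 7 variables is C(d+n-1, n-1).
= C(5+7-1, 7-1) = C(11, 6)
= 462

462


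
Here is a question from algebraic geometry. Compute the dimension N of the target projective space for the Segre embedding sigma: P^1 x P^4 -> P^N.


The Segre embedding maps P^m x P^n into P^N via
all products of coordinates from each factor.
N = (m+1)(n+1) - 1
N = (1+1)(4+1) - 1
N = 2*5 - 1
N = 10 - 1 = 9

9


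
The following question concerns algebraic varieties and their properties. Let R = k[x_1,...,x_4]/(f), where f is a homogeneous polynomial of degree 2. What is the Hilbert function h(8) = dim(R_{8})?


For R = k[x_1,...,x_n]/(f) with f homogeneous of degree e:
The Hilbert series is (1 - t^e)/(1 - t)^n.
So h(d) = C(d+n-1, n-1) - C(d-e+n-1, n-1) for d >= e.
With n=4, e=2, d=8:
C(8+4-1, 4-1) = C(11, 3) = 165
C(8-2+4-1, 4-1) = C(9, 3) = 84
h(8) = 165 - 84 = 81

81


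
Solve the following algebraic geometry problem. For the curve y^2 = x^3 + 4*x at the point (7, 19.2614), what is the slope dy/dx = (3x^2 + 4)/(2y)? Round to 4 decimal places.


Using implicit differentiation of y^2 = x^3 + 4*x:
2y * dy/dx = 3x^2 + 4
dy/dx = (3x^2 + 4)/(2y)
Numerator: 3*7^2 + 4 = 151
Denominator: 2*19.2614 = 38.5228
dy/dx = 151/38.5228 = 3.9198

3.9198


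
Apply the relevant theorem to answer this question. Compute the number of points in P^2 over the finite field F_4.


P^2(F_4) has (q^(n+1) - 1)/(q - 1) points.
= 4^2 + 4^1 + 4^0
= 16 + 4 + 1
= 21

21


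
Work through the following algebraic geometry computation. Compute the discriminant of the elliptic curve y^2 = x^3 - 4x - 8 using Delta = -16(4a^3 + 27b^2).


Compute each component:
4a^3 = 4*(-4)^3 = 4*(-64) = -256
27b^2 = 27*(-8)^2 = 27*64 = 1728
4a^3 + 27b^2 = -256 + 1728 = 1472
Delta = -16*1472 = -23552

-23552


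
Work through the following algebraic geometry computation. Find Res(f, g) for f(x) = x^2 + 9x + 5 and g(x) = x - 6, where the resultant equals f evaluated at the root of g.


For Res(f, x - c), we evaluate f at x = c.
f(6) = 6^2 + 9*6 + 5
= 36 + 54 + 5
= 90 + 5 = 95
Res(f, g) = 95

95


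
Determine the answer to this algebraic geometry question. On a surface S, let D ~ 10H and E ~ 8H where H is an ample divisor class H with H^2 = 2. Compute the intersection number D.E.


Using bilinearity of the intersection pairing on a surface S:
(aH).(bH) = ab * (H.H)
We have H^2 = 2.
D.E = (10H).(8H) = 10*8*2
= 80*2
= 160

160


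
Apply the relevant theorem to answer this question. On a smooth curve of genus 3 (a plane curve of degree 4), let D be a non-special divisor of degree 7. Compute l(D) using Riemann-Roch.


First, compute the genus of a smooth plane curve of degree 4:
g = (d-1)(d-2)/2 = (4-1)(4-2)/2 = 3
For a non-special divisor D (i.e., h^1(D) = 0), Riemann-Roch gives:
l(D) = deg(D) - g + 1
Since deg(D) = 7 >= 2g - 1 = 5, D is non-special.
l(D) = 7 - 3 + 1 = 5

5


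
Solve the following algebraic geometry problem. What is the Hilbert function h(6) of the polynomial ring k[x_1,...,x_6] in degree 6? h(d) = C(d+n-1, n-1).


The Hilbert function for the polynomial ring in 6 variables is:
h(d) = C(d+n-1, n-1)
h(6) = C(6+6-1, 6-1) = C(11, 5)
= 11! / (5! * 6!)
= 462

462


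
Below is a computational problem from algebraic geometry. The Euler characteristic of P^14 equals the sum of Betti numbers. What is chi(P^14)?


The complex projective space P^14 has one cell in each even real dimension 0, 2, ..., 28.
The cohomology groups are H^{2k}(P^14) = Z for k = 0,...,14, and 0 otherwise.
Euler characteristic = sum of Betti numbers = 1 per even-dimensional cohomology group.
chi(P^14) = 14 + 1 = 15

15


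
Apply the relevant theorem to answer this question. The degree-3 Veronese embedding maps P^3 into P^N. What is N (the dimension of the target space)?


The Veronese embedding v_d: P^n -> P^N maps each point to all
degree-d monomials in n+1 homogeneous coordinates.
N = C(n+d, d) - 1
N = C(3+3, 3) - 1
N = C(6, 3) - 1
C(6, 3) = 20
N = 20 - 1 = 19

19


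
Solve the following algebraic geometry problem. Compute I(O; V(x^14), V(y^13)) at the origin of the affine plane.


The intersection multiplicity of V(x^a) and V(y^b) at the origin is:
I(O; V(x^14), V(y^13)) = dim_k(k[x,y]/(x^14, y^13))
A basis for k[x,y]/(x^14, y^13) is the set of monomials x^i * y^j
where 0 <= i < 14 and 0 <= j < 13.
The number of such monomials is 14 * 13 = 182

182


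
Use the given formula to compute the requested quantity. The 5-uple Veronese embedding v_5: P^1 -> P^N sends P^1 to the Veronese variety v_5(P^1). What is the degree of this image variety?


The Veronese variety v_5(P^1) has degree d^r.
d^r = 5^1 = 5

5


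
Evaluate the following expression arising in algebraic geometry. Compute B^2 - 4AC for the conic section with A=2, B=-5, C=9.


The discriminant of a conic Ax^2 + Bxy + Cy^2 + ... = 0 is B^2 - 4AC.
B^2 = (-5)^2 = 25
4AC = 4*2*9 = 72
Discriminant = 25 - 72 = -47

-47


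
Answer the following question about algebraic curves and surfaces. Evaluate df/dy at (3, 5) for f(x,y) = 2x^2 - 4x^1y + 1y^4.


df/dy = (-4)*x^1 + 4*1*y^3
At (3,5): (-4)*3^1 + 4*1*5^3
= -12 + 500
= 488

488


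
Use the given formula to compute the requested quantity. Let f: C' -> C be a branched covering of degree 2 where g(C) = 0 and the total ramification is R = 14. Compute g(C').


Riemann-Hurwitz formula: 2g' - 2 = d(2g - 2) + R
Given: d = 2, g = 0, R = 14
2g' - 2 = 2*(2*0 - 2) + 14
2g' - 2 = 2*(-2) + 14
2g' - 2 = -4 + 14 = 10
2g' = 12
g' = 6

6


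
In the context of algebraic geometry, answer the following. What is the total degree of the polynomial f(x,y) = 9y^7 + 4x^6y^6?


Examine each term for its total degree (sum of exponents).
  Term '9y^7' has total degree 0+7 = 7.
  Term '4x^6y^6' has total degree 6+6 = 12.
The maximum total degree among all terms is 12.

12


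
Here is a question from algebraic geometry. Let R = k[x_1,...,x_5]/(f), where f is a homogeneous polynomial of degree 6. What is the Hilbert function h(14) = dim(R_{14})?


For R = k[x_1,...,x_n]/(f) with f homogeneous of degree e:
The Hilbert series is (1 - t^e)/(1 - t)^n.
So h(d) = C(d+n-1, n-1) - C(d-e+n-1, n-1) for d >= e.
With n=5, e=6, d=14:
C(14+5-1, 5-1) = C(18, 4) = 3060
C(14-6+5-1, 5-1) = C(12, 4) = 495
h(14) = 3060 - 495 = 2565

2565


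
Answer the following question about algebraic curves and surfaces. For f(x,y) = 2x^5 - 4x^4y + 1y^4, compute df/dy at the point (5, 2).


df/dy = (-4)*x^4 + 4*1*y^3
At (5,2): (-4)*5^4 + 4*1*2^3
= -2500 + 32
= -2468

-2468


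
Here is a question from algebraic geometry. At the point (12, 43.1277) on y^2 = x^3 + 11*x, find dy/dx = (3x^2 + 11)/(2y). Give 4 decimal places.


Using implicit differentiation of y^2 = x^3 + 11*x:
2y * dy/dx = 3x^2 + 11
dy/dx = (3x^2 + 11)/(2y)
Numerator: 3*12^2 + 11 = 443
Denominator: 2*43.1277 = 86.2554
dy/dx = 443/86.2554 = 5.1359

5.1359


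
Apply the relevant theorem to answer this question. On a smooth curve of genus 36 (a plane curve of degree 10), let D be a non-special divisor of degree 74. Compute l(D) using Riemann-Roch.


First, compute the genus of a smooth plane curve of degree 10:
g = (d-1)(d-2)/2 = (10-1)(10-2)/2 = 36
For a non-special divisor D (i.e., h^1(D) = 0), Riemann-Roch gives:
l(D) = deg(D) - g + 1
Since deg(D) = 74 >= 2g - 1 = 71, D is non-special.
l(D) = 74 - 36 + 1 = 39

39


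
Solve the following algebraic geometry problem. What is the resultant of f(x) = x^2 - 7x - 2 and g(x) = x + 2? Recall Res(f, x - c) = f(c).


For Res(f, x - c), we evaluate f at x = c.
f(-2) = (-2)^2 - 7*(-2) - 2
= 4 + 14 - 2
= 18 - 2 = 16
Res(f, g) = 16

16


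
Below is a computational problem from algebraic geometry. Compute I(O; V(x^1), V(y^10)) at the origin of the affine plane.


The intersection multiplicity of V(x^a) and V(y^b) at the origin is:
I(O; V(x^1), V(y^10)) = dim_k(k[x,y]/(x^1, y^10))
A basis for k[x,y]/(x^1, y^10) is the set of monomials x^i * y^j
where 0 <= i < 1 and 0 <= j < 10.
The number of such monomials is 1 * 10 = 10

10


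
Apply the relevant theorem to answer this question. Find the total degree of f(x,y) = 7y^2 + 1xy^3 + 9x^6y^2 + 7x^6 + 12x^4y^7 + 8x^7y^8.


Examine each term for its total degree (sum of exponents).
  Term '7y^2' has total degree 0+2 = 2.
  Term '1xy^3' has total degree 1+3 = 4.
  Term '9x^6y^2' has total degree 6+2 = 8.
  Term '7x^6' has total degree 6+0 = 6.
  Term '12x^4y^7' has total degree 4+7 = 11.
  Term '8x^7y^8' has total degree 7+8 = 15.
The maximum total degree among all terms is 15.

15


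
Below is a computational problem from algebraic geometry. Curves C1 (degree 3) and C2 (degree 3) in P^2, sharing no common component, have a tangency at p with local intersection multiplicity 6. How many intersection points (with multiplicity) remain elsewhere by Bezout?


By Bezout's theorem, the total intersection number is d1 * d2.
Total = 3 * 3 = 9
Intersection multiplicity at p = 6
Remaining intersections = 9 - 6 = 3

3


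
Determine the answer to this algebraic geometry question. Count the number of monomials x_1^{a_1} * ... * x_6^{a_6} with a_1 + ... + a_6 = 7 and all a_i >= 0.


The number of degree-7 monomials in 6 variables is C(d+n-1, n-1).
= C(7+6-1, 6-1) = C(12, 5)
= 792

792


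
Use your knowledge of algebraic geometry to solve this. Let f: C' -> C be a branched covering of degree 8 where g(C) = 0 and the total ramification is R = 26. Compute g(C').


Riemann-Hurwitz formula: 2g' - 2 = d(2g - 2) + R
Given: d = 8, g = 0, R = 26
2g' - 2 = 8*(2*0 - 2) + 26
2g' - 2 = 8*(-2) + 26
2g' - 2 = -16 + 26 = 10
2g' = 12
g' = 6

6


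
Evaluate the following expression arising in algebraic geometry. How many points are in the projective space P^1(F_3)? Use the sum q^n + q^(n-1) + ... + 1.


P^1(F_3) has (q^(n+1) - 1)/(q - 1) points.
= 3^1 + 3^0
= 3 + 1
= 4

4


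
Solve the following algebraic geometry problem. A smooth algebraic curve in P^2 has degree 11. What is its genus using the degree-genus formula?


Using the genus formula for smooth plane curves:
g = (d-1)(d-2)/2
g = (11-1)(11-2)/2
g = 10*9/2
g = 90/2 = 45

45


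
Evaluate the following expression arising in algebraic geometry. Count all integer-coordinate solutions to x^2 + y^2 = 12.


Systematically check integer values of x where x^2 <= 12.
For each valid x, check if 12 - x^2 is a perfect square.
Total integer solutions found: 0

0


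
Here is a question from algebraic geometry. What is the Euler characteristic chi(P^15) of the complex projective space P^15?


The complex projective space P^15 has one cell in each even real dimension 0, 2, ..., 30.
The cohomology groups are H^{2k}(P^15) = Z for k = 0,...,15, and 0 otherwise.
Euler characteristic = sum of Betti numbers = 1 per even-dimensional cohomology group.
chi(P^15) = 15 + 1 = 16

16


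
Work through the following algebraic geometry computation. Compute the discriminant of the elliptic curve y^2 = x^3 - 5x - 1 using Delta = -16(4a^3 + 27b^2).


Compute each component:
4a^3 = 4*(-5)^3 = 4*(-125) = -500
27b^2 = 27*(-1)^2 = 27*1 = 27
4a^3 + 27b^2 = -500 + 27 = -473
Delta = -16*(-473) = 7568

7568


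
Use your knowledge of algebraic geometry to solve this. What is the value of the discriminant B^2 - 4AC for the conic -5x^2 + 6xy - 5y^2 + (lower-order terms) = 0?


The discriminant of a conic Ax^2 + Bxy + Cy^2 + ... = 0 is B^2 - 4AC.
B^2 = 6^2 = 36
4AC = 4*(-5)*(-5) = 100
Discriminant = 36 - 100 = -64

-64


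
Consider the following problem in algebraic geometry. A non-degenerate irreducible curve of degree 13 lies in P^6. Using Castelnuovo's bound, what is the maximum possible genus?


Castelnuovo's bound: write d - 1 = m(r-1) + epsilon with 0 <= epsilon < r-1.
d - 1 = 13 - 1 = 12
r - 1 = 6 - 1 = 5
12 = 2*5 + 2, so m = 2, epsilon = 2
pi(d, r) = m(m-1)(r-1)/2 + m*epsilon
= 2*1*5/2 + 2*2
= 10/2 + 4
= 5 + 4 = 9

9


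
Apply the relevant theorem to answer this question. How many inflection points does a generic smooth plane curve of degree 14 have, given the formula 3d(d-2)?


For a general smooth plane curve C of degree d, the inflection points are
the intersection of C with its Hessian curve, which has degree 3(d-2).
By Bezout, the total intersection number is d * 3(d-2) = 14 * 36 = 504.
For a general curve every flex is ordinary, so each contributes
multiplicity 1 to C·Hess(C), and the number of distinct inflection
points is 3d(d-2).
Inflection points = 3*14*(14-2) = 3*14*12 = 504

504


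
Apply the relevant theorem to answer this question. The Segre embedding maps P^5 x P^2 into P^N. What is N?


The Segre embedding maps P^m x P^n into P^N via
all products of coordinates from each factor.
N = (m+1)(n+1) - 1
N = (5+1)(2+1) - 1
N = 6*3 - 1
N = 18 - 1 = 17

17


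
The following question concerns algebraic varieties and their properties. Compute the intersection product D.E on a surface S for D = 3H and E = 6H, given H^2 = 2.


Using bilinearity of the intersection pairing on a surface S:
(aH).(bH) = ab * (H.H)
We have H^2 = 2.
D.E = (3H).(6H) = 3*6*2
= 18*2
= 36

36


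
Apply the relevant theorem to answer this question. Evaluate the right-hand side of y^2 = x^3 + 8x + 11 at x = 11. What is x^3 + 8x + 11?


Compute x^3 + 8x + 11 at x = 11:
x^3 = 11^3 = 1331
8*x = 8*11 = 88
Sum: 1331 + 88 + 11 = 1430

1430


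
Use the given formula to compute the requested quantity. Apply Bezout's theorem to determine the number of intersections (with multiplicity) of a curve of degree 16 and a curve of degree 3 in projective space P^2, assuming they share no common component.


Bezout's theorem states the intersection count equals the product of degrees.
Intersection count = 16 * 3 = 48

48


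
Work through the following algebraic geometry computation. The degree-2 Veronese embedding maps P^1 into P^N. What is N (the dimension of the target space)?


The Veronese embedding v_d: P^n -> P^N maps each point to all
degree-d monomials in n+1 homogeneous coordinates.
N = C(n+d, d) - 1
N = C(1+2, 2) - 1
N = C(3, 2) - 1
C(3, 2) = 3
N = 3 - 1 = 2

2


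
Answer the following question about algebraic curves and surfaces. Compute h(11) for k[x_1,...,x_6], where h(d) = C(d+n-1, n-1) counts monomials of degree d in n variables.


The Hilbert function for the polynomial ring in 6 variables is:
h(d) = C(d+n-1, n-1)
h(11) = C(11+6-1, 6-1) = C(16, 5)
= 16! / (5! * 11!)
= 4368

4368


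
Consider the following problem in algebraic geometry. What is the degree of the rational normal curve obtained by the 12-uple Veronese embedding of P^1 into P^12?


The rational normal curve in P^12 is the image of P^1 under the 12-uple Veronese.
A general hyperplane in P^12 pulls back to a degree-12 form on P^1, which has 12 zeros,
so the curve meets a general hyperplane in 12 points. Degree = 12.

12


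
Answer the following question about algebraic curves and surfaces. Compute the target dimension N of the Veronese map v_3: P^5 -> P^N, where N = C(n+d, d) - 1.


The Veronese embedding v_d: P^n -> P^N maps each point to all
degree-d monomials in n+1 homogeneous coordinates.
N = C(n+d, d) - 1
N = C(5+3, 3) - 1
N = C(8, 3) - 1
C(8, 3) = 56
N = 56 - 1 = 55

55


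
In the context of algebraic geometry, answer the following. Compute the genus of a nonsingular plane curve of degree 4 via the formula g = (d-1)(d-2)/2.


Using the genus formula for smooth plane curves:
g = (d-1)(d-2)/2
g = (4-1)(4-2)/2
g = 3*2/2
g = 6/2 = 3

3


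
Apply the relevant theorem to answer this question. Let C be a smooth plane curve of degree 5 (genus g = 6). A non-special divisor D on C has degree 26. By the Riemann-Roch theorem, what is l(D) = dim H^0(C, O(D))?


First, compute the genus of a smooth plane curve of degree 5:
g = (d-1)(d-2)/2 = (5-1)(5-2)/2 = 6
For a non-special divisor D (i.e., h^1(D) = 0), Riemann-Roch gives:
l(D) = deg(D) - g + 1
Since deg(D) = 26 >= 2g - 1 = 11, D is non-special.
l(D) = 26 - 6 + 1 = 21

21


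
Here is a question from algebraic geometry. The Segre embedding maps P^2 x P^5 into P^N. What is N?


The Segre embedding maps P^m x P^n into P^N via
all products of coordinates from each factor.
N = (m+1)(n+1) - 1
N = (2+1)(5+1) - 1
N = 3*6 - 1
N = 18 - 1 = 17

17


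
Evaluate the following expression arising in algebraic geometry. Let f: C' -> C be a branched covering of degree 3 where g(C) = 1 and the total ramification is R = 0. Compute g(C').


Riemann-Hurwitz formula: 2g' - 2 = d(2g - 2) + R
Given: d = 3, g = 1, R = 0
2g' - 2 = 3*(2*1 - 2) + 0
2g' - 2 = 3*0 + 0
2g' - 2 = 0 + 0 = 0
2g' = 2
g' = 1

1


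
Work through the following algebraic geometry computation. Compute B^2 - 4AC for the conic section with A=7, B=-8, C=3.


The discriminant of a conic Ax^2 + Bxy + Cy^2 + ... = 0 is B^2 - 4AC.
B^2 = (-8)^2 = 64
4AC = 4*7*3 = 84
Discriminant = 64 - 84 = -20

-20


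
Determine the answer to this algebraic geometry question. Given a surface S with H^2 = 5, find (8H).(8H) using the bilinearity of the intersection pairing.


Using bilinearity of the intersection pairing on a surface S:
(aH).(bH) = ab * (H.H)
We have H^2 = 5.
D.E = (8H).(8H) = 8*8*5
= 64*5
= 320

320


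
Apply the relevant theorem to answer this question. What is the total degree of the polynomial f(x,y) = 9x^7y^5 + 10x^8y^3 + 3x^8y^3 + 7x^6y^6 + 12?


Examine each term for its total degree (sum of exponents).
  Term '9x^7y^5' has total degree 7+5 = 12.
  Term '10x^8y^3' has total degree 8+3 = 11.
  Term '3x^8y^3' has total degree 8+3 = 11.
  Term '7x^6y^6' has total degree 6+6 = 12.
  Term '12' has total degree 0+0 = 0.
The maximum total degree among all terms is 12.

12


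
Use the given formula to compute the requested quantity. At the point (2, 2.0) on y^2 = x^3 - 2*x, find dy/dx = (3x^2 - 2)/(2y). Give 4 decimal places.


Using implicit differentiation of y^2 = x^3 - 2*x:
2y * dy/dx = 3x^2 - 2
dy/dx = (3x^2 - 2)/(2y)
Numerator: 3*2^2 - 2 = 10
Denominator: 2*2.0 = 4.0
dy/dx = 10/4.0 = 2.5000

2.5000


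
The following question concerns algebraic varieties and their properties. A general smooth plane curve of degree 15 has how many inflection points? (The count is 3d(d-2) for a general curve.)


For a general smooth plane curve C of degree d, the inflection points are
the intersection of C with its Hessian curve, which has degree 3(d-2).
By Bezout, the total intersection number is d * 3(d-2) = 15 * 39 = 585.
For a general curve every flex is ordinary, so each contributes
multiplicity 1 to C·Hess(C), and the number of distinct inflection
points is 3d(d-2).
Inflection points = 3*15*(15-2) = 3*15*13 = 585

585


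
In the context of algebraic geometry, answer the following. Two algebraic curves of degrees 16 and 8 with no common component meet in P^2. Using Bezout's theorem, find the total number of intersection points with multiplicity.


Bezout's theorem states the intersection count equals the product of degrees.
Intersection count = 16 * 8 = 128

128


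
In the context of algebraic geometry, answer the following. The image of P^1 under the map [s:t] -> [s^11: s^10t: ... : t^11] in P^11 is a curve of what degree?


The rational normal curve in P^11 is the image of P^1 under the 11-uple Veronese.
A general hyperplane in P^11 pulls back to a degree-11 form on P^1, which has 11 zeros,
so the curve meets a general hyperplane in 11 points. Degree = 11.

11


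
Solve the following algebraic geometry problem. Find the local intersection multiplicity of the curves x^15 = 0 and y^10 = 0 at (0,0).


The intersection multiplicity of V(x^a) and V(y^b) at the origin is:
I(O; V(x^15), V(y^10)) = dim_k(k[x,y]/(x^15, y^10))
A basis for k[x,y]/(x^15, y^10) is the set of monomials x^i * y^j
where 0 <= i < 15 and 0 <= j < 10.
The number of such monomials is 15 * 10 = 150

150


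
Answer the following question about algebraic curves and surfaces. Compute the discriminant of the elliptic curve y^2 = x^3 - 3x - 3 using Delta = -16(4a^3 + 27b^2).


Compute each component:
4a^3 = 4*(-3)^3 = 4*(-27) = -108
27b^2 = 27*(-3)^2 = 27*9 = 243
4a^3 + 27b^2 = -108 + 243 = 135
Delta = -16*135 = -2160

-2160


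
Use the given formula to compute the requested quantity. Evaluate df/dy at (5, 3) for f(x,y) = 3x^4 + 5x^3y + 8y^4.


df/dy = 5*x^3 + 4*8*y^3
At (5,3): 5*5^3 + 4*8*3^3
= 625 + 864
= 1489

1489


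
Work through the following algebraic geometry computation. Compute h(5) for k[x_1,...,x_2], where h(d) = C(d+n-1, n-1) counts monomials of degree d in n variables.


The Hilbert function for the polynomial ring in 2 variables is:
h(d) = C(d+n-1, n-1)
h(5) = C(5+2-1, 2-1) = C(6, 1)
= 6! / (1! * 5!)
= 6

6


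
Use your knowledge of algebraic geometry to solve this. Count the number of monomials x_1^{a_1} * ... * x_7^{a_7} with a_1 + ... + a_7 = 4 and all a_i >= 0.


The number of degree-4 monomials in 7 variables is C(d+n-1, n-1).
= C(4+7-1, 7-1) = C(10, 6)
= 210

210


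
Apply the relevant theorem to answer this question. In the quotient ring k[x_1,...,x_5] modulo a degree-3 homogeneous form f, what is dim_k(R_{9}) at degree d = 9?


For R = k[x_1,...,x_n]/(f) with f homogeneous of degree e:
The Hilbert series is (1 - t^e)/(1 - t)^n.
So h(d) = C(d+n-1, n-1) - C(d-e+n-1, n-1) for d >= e.
With n=5, e=3, d=9:
C(9+5-1, 5-1) = C(13, 4) = 715
C(9-3+5-1, 5-1) = C(10, 4) = 210
h(9) = 715 - 210 = 505

505


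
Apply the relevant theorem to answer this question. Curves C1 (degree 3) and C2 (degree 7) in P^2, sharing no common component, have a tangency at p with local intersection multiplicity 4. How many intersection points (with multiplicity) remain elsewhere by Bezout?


By Bezout's theorem, the total intersection number is d1 * d2.
Total = 3 * 7 = 21
Intersection multiplicity at p = 4
Remaining intersections = 21 - 4 = 17

17


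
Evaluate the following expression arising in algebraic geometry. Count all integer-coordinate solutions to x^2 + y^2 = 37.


Systematically check integer values of x where x^2 <= 37.
For each valid x, check if 37 - x^2 is a perfect square.
x=1: 37 - 1 = 36, sqrt = 6 (valid)
x=6: 37 - 36 = 1, sqrt = 1 (valid)
Total integer solutions found: 8

8


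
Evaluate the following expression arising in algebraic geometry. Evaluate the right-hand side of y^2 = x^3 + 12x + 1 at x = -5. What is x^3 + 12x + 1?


Compute x^3 + 12x + 1 at x = -5:
x^3 = (-5)^3 = -125
12*x = 12*(-5) = -60
Sum: -125 - 60 + 1 = -184

-184


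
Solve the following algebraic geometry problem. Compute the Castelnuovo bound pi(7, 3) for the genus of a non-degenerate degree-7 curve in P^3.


Castelnuovo's bound: write d - 1 = m(r-1) + epsilon with 0 <= epsilon < r-1.
d - 1 = 7 - 1 = 6
r - 1 = 3 - 1 = 2
6 = 3*2 + 0, so m = 3, epsilon = 0
pi(d, r) = m(m-1)(r-1)/2 + m*epsilon
= 3*2*2/2 + 3*0
= 12/2 + 0
= 6 + 0 = 6

6


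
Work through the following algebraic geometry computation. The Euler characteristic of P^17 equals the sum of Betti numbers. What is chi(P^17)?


The complex projective space P^17 has one cell in each even real dimension 0, 2, ..., 34.
The cohomology groups are H^{2k}(P^17) = Z for k = 0,...,17, and 0 otherwise.
Euler characteristic = sum of Betti numbers = 1 per even-dimensional cohomology group.
chi(P^17) = 17 + 1 = 18

18


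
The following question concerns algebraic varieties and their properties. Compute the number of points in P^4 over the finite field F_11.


P^4(F_11) has (q^(n+1) - 1)/(q - 1) points.
= 11^4 + 11^3 + 11^2 + 11^1 + 11^0
= 14641 + 1331 + 121 + 11 + 1
= 16105

16105


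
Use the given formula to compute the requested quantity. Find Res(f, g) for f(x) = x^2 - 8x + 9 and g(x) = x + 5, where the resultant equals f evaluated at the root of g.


For Res(f, x - c), we evaluate f at x = c.
f(-5) = (-5)^2 - 8*(-5) + 9
= 25 + 40 + 9
= 65 + 9 = 74
Res(f, g) = 74

74


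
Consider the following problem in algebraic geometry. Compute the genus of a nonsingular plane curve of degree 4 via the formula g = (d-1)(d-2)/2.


Using the genus formula for smooth plane curves:
g = (d-1)(d-2)/2
g = (4-1)(4-2)/2
g = 3*2/2
g = 6/2 = 3

3


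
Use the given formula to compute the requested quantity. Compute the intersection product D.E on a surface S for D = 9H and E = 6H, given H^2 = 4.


Using bilinearity of the intersection pairing on a surface S:
(aH).(bH) = ab * (H.H)
We have H^2 = 4.
D.E = (9H).(6H) = 9*6*4
= 54*4
= 216

216


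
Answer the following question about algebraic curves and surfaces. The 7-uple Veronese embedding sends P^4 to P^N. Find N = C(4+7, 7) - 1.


The Veronese embedding v_d: P^n -> P^N maps each point to all
degree-d monomials in n+1 homogeneous coordinates.
N = C(n+d, d) - 1
N = C(4+7, 7) - 1
N = C(11, 7) - 1
C(11, 7) = 330
N = 330 - 1 = 329

329


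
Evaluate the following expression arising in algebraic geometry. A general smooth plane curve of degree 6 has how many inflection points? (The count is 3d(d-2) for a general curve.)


For a general smooth plane curve C of degree d, the inflection points are
the intersection of C with its Hessian curve, which has degree 3(d-2).
By Bezout, the total intersection number is d * 3(d-2) = 6 * 12 = 72.
For a general curve every flex is ordinary, so each contributes
multiplicity 1 to C·Hess(C), and the number of distinct inflection
points is 3d(d-2).
Inflection points = 3*6*(6-2) = 3*6*4 = 72

72


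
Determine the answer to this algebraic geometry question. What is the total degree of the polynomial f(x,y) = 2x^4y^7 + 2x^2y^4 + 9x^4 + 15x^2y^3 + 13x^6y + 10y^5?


Examine each term for its total degree (sum of exponents).
  Term '2x^4y^7' has total degree 4+7 = 11.
  Term '2x^2y^4' has total degree 2+4 = 6.
  Term '9x^4' has total degree 4+0 = 4.
  Term '15x^2y^3' has total degree 2+3 = 5.
  Term '13x^6y' has total degree 6+1 = 7.
  Term '10y^5' has total degree 0+5 = 5.
The maximum total degree among all terms is 11.

11


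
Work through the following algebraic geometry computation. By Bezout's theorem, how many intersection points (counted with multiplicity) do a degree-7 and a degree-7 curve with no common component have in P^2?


Bezout's theorem states the intersection count equals the product of degrees.
Intersection count = 7 * 7 = 49

49


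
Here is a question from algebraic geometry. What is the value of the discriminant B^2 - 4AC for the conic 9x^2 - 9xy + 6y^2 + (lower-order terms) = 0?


The discriminant of a conic Ax^2 + Bxy + Cy^2 + ... = 0 is B^2 - 4AC.
B^2 = (-9)^2 = 81
4AC = 4*9*6 = 216
Discriminant = 81 - 216 = -135

-135


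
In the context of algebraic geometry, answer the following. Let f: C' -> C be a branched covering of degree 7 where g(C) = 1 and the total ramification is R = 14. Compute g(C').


Riemann-Hurwitz formula: 2g' - 2 = d(2g - 2) + R
Given: d = 7, g = 1, R = 14
2g' - 2 = 7*(2*1 - 2) + 14
2g' - 2 = 7*0 + 14
2g' - 2 = 0 + 14 = 14
2g' = 16
g' = 8

8


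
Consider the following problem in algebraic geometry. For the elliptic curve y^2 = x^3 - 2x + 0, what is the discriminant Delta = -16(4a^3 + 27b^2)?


Compute each component:
4a^3 = 4*(-2)^3 = 4*(-8) = -32
27b^2 = 27*0^2 = 27*0 = 0
4a^3 + 27b^2 = -32 + 0 = -32
Delta = -16*(-32) = 512

512


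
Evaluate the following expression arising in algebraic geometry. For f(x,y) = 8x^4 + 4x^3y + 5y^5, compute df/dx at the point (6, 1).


df/dx = 4*8*x^3 + 3*4*x^2*y
At (6,1): 4*8*6^3 + 3*4*6^2*1
= 6912 + 432
= 7344

7344


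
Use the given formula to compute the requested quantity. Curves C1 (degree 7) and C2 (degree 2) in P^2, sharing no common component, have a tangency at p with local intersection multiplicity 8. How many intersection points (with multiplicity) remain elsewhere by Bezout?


By Bezout's theorem, the total intersection number is d1 * d2.
Total = 7 * 2 = 14
Intersection multiplicity at p = 8
Remaining intersections = 14 - 8 = 6

6


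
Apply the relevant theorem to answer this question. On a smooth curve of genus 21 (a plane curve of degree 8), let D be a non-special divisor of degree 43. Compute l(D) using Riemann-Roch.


First, compute the genus of a smooth plane curve of degree 8:
g = (d-1)(d-2)/2 = (8-1)(8-2)/2 = 21
For a non-special divisor D (i.e., h^1(D) = 0), Riemann-Roch gives:
l(D) = deg(D) - g + 1
Since deg(D) = 43 >= 2g - 1 = 41, D is non-special.
l(D) = 43 - 21 + 1 = 23

23


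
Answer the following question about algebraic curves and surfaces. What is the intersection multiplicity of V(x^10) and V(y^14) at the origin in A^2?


The intersection multiplicity of V(x^a) and V(y^b) at the origin is:
I(O; V(x^10), V(y^14)) = dim_k(k[x,y]/(x^10, y^14))
A basis for k[x,y]/(x^10, y^14) is the set of monomials x^i * y^j
where 0 <= i < 10 and 0 <= j < 14.
The number of such monomials is 10 * 14 = 140

140


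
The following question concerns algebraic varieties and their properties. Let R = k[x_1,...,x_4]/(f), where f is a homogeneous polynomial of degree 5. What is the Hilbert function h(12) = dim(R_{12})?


For R = k[x_1,...,x_n]/(f) with f homogeneous of degree e:
The Hilbert series is (1 - t^e)/(1 - t)^n.
So h(d) = C(d+n-1, n-1) - C(d-e+n-1, n-1) for d >= e.
With n=4, e=5, d=12:
C(12+4-1, 4-1) = C(15, 3) = 455
C(12-5+4-1, 4-1) = C(10, 3) = 120
h(12) = 455 - 120 = 335

335


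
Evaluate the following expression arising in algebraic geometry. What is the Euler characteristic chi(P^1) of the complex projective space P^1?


The complex projective space P^1 has one cell in each even real dimension 0, 2, ..., 2.
The cohomology groups are H^{2k}(P^1) = Z for k = 0,...,1, and 0 otherwise.
Euler characteristic = sum of Betti numbers = 1 per even-dimensional cohomology group.
chi(P^1) = 1 + 1 = 2

2


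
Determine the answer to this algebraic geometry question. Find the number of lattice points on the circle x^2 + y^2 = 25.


Systematically check integer values of x where x^2 <= 25.
For each valid x, check if 25 - x^2 is a perfect square.
x=0: 25 - 0 = 25, sqrt = 5 (valid)
x=3: 25 - 9 = 16, sqrt = 4 (valid)
x=4: 25 - 16 = 9, sqrt = 3 (valid)
x=5: 25 - 25 = 0, sqrt = 0 (valid)
Total integer solutions found: 12

12
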